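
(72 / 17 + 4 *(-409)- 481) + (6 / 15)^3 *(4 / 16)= -4489591 / 2125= -2112.75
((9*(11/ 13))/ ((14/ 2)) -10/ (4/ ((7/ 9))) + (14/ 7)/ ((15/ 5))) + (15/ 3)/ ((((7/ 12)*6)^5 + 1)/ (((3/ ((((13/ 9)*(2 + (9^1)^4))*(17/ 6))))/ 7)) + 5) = -5907811277881/ 31115763988218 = -0.19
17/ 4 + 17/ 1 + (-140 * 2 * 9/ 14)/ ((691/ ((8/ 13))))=757795/ 35932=21.09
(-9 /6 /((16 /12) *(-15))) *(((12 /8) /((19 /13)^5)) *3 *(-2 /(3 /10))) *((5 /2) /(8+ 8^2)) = -1856465 /158470336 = -0.01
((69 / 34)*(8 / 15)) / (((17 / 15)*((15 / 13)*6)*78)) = 23 / 13005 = 0.00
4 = 4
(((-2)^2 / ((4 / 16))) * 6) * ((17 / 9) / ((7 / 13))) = 7072 / 21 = 336.76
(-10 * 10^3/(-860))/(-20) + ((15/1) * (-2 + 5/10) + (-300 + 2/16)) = -111097/344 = -322.96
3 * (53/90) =53/30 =1.77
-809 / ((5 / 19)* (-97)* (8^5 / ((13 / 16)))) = 199823 / 254279680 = 0.00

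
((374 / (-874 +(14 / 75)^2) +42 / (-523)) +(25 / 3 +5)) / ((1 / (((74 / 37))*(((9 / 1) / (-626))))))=-0.37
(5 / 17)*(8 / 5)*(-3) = -24 / 17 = -1.41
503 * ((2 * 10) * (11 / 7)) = 110660 / 7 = 15808.57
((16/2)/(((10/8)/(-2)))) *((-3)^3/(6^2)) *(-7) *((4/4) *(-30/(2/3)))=3024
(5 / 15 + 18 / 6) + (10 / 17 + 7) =10.92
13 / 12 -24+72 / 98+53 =18121 / 588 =30.82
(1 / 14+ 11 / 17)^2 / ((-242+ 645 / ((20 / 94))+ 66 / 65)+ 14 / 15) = 1140399 / 6166634026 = 0.00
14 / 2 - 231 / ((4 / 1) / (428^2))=-10578869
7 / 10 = 0.70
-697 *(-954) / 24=110823 / 4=27705.75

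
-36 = -36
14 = 14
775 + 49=824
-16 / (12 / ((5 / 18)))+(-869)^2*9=183504113 / 27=6796448.63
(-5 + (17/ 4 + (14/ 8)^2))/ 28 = 37/ 448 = 0.08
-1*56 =-56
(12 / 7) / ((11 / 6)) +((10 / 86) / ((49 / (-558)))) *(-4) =144432 / 23177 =6.23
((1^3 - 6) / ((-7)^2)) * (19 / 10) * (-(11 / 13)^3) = 25289 / 215306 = 0.12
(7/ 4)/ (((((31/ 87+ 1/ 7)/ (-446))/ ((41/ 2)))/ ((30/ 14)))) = -83521305/ 1216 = -68685.28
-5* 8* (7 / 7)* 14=-560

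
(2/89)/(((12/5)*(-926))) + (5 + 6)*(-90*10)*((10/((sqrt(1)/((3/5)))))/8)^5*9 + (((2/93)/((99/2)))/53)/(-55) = -5986206393249718043/283118119637760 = -21143.85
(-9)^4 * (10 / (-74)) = -886.62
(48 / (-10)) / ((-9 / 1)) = 8 / 15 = 0.53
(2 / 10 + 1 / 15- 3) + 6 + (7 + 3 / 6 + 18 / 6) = 413 / 30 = 13.77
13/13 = 1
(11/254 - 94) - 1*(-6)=-87.96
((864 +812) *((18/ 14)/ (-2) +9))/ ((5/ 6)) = 588276/ 35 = 16807.89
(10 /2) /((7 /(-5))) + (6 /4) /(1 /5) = 55 /14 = 3.93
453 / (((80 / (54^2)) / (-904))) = -74633562 / 5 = -14926712.40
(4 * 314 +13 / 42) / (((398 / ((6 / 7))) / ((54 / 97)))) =1424655 / 945847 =1.51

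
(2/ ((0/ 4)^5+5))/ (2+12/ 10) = 1/ 8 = 0.12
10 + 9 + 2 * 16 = 51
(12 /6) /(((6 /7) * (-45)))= -7 /135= -0.05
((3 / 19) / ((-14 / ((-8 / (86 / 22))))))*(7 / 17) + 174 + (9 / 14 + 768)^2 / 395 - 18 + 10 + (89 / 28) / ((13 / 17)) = 11643523309381 / 6989361470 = 1665.89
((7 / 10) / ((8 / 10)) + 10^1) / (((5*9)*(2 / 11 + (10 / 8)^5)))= 40832 / 546345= 0.07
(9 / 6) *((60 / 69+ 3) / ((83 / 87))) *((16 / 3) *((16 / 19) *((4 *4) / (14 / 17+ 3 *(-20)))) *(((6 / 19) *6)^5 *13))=-105953179412201472 / 45174725174987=-2345.41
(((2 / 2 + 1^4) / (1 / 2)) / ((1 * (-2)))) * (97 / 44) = -97 / 22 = -4.41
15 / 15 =1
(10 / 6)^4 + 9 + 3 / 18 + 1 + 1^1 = 3059 / 162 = 18.88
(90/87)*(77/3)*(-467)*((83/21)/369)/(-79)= 1.68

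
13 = 13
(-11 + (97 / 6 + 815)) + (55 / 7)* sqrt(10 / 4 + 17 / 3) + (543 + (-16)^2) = 55* sqrt(6) / 6 + 9715 / 6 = 1641.62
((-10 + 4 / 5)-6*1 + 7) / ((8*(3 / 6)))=-41 / 20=-2.05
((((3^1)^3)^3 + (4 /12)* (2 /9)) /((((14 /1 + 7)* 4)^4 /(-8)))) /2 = -531443 /336063168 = -0.00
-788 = -788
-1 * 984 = -984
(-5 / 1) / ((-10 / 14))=7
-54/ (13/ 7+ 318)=-378/ 2239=-0.17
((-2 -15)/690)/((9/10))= -17/621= -0.03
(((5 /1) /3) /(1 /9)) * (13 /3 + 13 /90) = 403 /6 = 67.17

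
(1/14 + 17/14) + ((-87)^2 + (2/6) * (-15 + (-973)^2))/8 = 6786163/168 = 40393.83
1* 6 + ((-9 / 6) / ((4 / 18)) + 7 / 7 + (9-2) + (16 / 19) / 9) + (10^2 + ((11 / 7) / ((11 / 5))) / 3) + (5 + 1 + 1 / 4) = 272513 / 2394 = 113.83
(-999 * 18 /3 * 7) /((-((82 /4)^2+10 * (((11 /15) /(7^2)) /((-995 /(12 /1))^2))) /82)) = 667622344964400 /81547373449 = 8186.93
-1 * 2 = -2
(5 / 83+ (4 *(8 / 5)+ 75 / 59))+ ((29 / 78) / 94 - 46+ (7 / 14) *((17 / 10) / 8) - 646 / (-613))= -32666304388027 / 880385794080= -37.10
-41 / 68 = -0.60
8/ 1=8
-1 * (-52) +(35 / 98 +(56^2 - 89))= 43391 / 14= 3099.36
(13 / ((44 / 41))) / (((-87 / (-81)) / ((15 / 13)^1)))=16605 / 1276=13.01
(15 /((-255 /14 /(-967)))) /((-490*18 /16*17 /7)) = -7736 /13005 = -0.59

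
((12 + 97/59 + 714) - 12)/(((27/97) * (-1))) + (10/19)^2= -1478363491/575073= -2570.74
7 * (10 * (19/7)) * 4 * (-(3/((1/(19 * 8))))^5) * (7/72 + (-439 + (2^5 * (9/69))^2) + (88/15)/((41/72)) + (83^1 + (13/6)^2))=105130952977553755766784/21689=4847201483588628141.77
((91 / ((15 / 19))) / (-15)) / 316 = -1729 / 71100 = -0.02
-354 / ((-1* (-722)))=-177 / 361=-0.49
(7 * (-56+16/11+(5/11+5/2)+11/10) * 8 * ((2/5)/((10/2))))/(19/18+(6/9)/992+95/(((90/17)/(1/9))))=-12495700224/168491125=-74.16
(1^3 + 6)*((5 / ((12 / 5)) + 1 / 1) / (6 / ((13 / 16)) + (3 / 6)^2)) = 2.83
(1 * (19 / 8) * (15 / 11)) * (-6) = -855 / 44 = -19.43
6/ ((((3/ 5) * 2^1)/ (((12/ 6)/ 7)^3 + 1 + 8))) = 15475/ 343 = 45.12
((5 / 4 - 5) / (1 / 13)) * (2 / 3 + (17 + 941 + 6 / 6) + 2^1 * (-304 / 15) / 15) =-2799121 / 60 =-46652.02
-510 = -510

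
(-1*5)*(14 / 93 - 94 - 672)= 356120 / 93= 3829.25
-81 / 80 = -1.01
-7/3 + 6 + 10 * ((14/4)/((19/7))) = 16.56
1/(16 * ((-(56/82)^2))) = -1681/12544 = -0.13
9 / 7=1.29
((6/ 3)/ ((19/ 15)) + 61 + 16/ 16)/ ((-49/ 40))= -51.90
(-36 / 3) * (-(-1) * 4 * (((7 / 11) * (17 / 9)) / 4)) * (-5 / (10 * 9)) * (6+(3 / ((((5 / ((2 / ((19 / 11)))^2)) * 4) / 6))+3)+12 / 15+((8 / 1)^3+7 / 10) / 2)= 45941497 / 214434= 214.25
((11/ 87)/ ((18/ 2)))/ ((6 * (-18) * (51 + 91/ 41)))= -451/ 184518648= -0.00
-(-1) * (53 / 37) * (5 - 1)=212 / 37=5.73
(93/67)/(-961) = -3/2077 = -0.00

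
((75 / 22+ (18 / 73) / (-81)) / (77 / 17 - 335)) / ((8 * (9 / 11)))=-836927 / 531507744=-0.00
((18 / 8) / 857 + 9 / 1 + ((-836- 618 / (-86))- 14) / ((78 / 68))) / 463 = -4172207135 / 2661674028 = -1.57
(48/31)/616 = 6/2387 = 0.00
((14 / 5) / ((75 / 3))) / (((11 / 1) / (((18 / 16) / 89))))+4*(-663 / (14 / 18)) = -11683385559 / 3426500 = -3409.71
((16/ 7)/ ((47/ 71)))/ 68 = 284/ 5593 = 0.05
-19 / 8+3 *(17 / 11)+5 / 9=2231 / 792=2.82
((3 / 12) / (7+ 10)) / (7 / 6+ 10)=3 / 2278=0.00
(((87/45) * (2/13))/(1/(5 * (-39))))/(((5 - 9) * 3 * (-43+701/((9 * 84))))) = -3654/31807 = -0.11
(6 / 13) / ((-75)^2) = 2 / 24375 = 0.00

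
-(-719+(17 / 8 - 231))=947.88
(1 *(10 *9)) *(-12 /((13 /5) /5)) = -27000 /13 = -2076.92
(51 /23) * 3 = 153 /23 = 6.65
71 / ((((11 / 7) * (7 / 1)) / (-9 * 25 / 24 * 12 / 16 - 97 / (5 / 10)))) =-456743 / 352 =-1297.57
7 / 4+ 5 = 6.75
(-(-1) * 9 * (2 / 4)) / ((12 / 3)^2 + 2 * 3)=9 / 44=0.20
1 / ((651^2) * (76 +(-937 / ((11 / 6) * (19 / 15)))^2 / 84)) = 0.00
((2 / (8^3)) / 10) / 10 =1 / 25600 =0.00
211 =211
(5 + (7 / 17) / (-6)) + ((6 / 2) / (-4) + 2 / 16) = 1757 / 408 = 4.31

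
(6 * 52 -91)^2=48841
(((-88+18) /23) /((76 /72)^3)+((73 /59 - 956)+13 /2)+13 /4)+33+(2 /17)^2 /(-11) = -108248826411373 /118356242708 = -914.60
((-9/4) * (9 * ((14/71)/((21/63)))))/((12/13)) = -7371/568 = -12.98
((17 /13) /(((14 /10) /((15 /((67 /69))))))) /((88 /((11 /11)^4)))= 87975 /536536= 0.16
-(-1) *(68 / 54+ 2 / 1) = 3.26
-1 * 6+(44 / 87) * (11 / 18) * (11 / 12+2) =-23953 / 4698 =-5.10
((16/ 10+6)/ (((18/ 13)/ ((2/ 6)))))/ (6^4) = 247/ 174960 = 0.00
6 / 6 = 1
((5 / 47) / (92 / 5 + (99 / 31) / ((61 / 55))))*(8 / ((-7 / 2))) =-756400 / 66193813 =-0.01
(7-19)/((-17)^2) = -12/289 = -0.04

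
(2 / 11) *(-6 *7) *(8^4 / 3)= -114688 / 11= -10426.18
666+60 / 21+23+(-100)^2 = 74843 / 7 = 10691.86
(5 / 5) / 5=1 / 5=0.20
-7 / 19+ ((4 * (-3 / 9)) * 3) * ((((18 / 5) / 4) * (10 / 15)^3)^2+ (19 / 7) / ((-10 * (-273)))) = -1788697 / 2723175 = -0.66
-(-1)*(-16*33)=-528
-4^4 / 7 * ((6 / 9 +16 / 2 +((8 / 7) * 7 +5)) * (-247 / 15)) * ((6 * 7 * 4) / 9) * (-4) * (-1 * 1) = 26304512 / 27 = 974241.19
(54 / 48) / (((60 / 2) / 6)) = 9 / 40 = 0.22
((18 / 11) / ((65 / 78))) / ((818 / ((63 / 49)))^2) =2187 / 450822295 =0.00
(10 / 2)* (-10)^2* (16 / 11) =8000 / 11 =727.27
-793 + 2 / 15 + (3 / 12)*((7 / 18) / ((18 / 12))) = -428113 / 540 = -792.80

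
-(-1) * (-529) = -529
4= 4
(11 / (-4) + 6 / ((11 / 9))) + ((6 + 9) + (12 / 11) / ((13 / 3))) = 9959 / 572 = 17.41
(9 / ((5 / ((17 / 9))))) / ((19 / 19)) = 17 / 5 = 3.40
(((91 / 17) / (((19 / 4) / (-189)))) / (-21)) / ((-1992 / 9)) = -2457 / 53618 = -0.05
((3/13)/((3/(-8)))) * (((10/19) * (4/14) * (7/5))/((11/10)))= -320/2717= -0.12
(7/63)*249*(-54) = -1494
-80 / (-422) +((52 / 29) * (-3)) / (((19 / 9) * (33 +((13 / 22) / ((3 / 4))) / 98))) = 0.11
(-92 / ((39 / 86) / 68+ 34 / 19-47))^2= 104495499068416 / 25227424881481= 4.14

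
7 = 7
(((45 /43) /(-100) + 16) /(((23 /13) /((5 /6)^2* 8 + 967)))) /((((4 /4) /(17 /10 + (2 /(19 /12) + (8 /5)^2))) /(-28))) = -6385591871659 /4697750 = -1359287.29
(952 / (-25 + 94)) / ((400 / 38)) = 1.31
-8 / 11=-0.73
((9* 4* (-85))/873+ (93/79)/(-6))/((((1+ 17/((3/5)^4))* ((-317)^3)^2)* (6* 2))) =-1531629/665996006310940933705456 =-0.00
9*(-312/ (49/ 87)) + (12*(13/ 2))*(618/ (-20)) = -1811979/ 245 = -7395.83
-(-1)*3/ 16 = 3/ 16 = 0.19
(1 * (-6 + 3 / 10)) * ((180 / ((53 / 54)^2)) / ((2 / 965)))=-1443551220 / 2809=-513902.18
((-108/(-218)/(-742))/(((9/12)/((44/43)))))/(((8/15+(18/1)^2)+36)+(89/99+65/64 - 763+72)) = 50181120/18099151681933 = 0.00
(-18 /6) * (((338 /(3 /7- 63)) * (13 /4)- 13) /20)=4.58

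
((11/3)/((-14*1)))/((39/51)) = -187/546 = -0.34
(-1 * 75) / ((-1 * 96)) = 25 / 32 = 0.78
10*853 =8530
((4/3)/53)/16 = 1/636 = 0.00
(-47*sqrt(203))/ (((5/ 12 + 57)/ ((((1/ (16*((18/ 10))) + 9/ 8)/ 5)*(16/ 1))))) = -31396*sqrt(203)/ 10335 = -43.28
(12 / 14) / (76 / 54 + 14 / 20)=1620 / 3983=0.41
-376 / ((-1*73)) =376 / 73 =5.15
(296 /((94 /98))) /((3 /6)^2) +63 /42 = 116173 /94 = 1235.88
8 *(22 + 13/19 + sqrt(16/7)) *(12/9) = 128 *sqrt(7)/21 + 13792/57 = 258.09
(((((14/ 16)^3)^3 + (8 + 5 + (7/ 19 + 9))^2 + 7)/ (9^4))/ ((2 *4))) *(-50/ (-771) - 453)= -8589526847966043779/ 1960791825274896384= -4.38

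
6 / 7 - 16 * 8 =-890 / 7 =-127.14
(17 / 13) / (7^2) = 0.03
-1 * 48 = -48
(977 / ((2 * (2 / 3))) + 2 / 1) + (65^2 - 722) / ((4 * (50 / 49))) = 1592.98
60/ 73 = 0.82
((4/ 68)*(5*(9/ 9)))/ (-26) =-5/ 442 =-0.01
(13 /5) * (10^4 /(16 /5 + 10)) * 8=520000 /33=15757.58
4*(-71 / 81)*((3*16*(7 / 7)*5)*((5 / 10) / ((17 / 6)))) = -22720 / 153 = -148.50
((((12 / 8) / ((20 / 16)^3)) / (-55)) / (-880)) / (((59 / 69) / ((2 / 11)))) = 828 / 245403125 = 0.00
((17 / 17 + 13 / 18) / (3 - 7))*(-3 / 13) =31 / 312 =0.10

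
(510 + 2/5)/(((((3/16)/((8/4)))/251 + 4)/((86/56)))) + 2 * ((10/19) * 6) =392872552/1942465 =202.25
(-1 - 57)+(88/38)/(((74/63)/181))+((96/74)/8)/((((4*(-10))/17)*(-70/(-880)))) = 7331902/24605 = 297.98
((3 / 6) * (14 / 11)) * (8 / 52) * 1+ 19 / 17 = 1.22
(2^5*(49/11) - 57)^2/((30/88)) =3541924/165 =21466.21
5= 5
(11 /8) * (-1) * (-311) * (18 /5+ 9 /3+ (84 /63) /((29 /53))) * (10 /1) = 13447951 /348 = 38643.54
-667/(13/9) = -6003/13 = -461.77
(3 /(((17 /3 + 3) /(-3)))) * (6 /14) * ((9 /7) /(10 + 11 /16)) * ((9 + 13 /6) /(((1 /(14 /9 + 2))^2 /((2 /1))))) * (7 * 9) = -1646592 /1729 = -952.34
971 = 971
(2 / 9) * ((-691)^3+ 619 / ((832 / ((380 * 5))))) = -22875698381 / 312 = -73319546.09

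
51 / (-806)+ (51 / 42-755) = -2126608 / 2821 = -753.85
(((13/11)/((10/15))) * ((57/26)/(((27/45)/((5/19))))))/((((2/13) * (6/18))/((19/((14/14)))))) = 55575/88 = 631.53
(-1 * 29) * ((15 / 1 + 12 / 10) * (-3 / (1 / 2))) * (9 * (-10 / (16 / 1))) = -15855.75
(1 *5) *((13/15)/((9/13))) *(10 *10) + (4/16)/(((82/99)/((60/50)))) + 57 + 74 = 16766359/22140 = 757.29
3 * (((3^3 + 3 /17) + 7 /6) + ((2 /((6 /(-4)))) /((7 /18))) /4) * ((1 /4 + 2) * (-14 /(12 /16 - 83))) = 176625 /5593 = 31.58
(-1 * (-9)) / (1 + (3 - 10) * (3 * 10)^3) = -9 / 188999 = -0.00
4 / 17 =0.24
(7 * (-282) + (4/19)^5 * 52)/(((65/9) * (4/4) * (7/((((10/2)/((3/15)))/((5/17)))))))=-747828225234/225325009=-3318.89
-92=-92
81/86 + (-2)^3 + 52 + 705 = 64495/86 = 749.94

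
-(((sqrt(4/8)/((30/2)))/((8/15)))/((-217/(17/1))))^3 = 4913 * sqrt(2)/20927105024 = 0.00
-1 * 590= -590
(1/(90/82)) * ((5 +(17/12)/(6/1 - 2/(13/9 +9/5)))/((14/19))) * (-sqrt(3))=-19335559 * sqrt(3)/2971080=-11.27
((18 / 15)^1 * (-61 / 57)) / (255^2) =-122 / 6177375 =-0.00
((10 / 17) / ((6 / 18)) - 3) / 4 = -21 / 68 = -0.31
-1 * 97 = -97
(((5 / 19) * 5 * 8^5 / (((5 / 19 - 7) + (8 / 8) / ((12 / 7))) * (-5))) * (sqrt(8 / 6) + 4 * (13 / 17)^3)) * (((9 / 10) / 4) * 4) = 1179648 * sqrt(3) / 1403 + 15550119936 / 6892939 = 3712.26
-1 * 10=-10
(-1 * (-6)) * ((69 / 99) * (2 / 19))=92 / 209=0.44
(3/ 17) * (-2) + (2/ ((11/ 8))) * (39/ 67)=6186/ 12529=0.49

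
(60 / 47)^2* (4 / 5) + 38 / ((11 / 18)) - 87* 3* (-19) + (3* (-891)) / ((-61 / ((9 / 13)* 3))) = 98532495090 / 19269107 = 5113.50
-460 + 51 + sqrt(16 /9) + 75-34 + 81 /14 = -15157 /42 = -360.88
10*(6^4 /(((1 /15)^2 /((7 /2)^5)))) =1531537875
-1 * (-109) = 109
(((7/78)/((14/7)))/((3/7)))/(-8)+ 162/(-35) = -608243/131040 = -4.64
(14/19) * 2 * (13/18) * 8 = 1456/171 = 8.51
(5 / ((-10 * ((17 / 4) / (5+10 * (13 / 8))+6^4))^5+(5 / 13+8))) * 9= -585 / 4756674547063069862707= -0.00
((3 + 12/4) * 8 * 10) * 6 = 2880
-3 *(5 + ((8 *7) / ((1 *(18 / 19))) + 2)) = -198.33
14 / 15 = 0.93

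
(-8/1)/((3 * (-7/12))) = 32/7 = 4.57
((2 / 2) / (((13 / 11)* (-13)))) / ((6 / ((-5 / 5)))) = 11 / 1014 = 0.01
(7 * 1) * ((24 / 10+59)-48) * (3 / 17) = 1407 / 85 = 16.55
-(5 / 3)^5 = -3125 / 243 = -12.86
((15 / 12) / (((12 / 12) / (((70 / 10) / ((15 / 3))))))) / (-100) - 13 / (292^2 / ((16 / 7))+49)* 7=-5319 / 266800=-0.02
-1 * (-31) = 31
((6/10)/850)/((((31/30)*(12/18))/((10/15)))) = 9/13175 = 0.00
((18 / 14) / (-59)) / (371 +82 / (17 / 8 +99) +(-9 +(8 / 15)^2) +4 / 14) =-1638225 / 27317650888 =-0.00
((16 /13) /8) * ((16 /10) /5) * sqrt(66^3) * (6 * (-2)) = -12672 * sqrt(66) /325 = -316.76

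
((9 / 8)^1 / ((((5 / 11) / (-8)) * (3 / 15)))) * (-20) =1980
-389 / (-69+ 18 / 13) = 5057 / 879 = 5.75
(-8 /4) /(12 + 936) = -1 /474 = -0.00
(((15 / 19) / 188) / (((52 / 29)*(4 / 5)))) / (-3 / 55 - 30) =-1375 / 14116544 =-0.00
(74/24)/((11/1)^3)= 37/15972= 0.00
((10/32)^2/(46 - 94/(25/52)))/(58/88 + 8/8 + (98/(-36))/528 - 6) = 1125/7485968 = 0.00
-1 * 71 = -71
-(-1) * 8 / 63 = 8 / 63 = 0.13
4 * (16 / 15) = 64 / 15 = 4.27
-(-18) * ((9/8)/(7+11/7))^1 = 189/80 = 2.36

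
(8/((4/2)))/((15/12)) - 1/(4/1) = 59/20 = 2.95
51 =51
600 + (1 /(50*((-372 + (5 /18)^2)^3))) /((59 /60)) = 309718283458920205656 /516197139098540465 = 600.00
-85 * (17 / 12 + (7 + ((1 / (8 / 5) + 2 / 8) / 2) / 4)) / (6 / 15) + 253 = -598573 / 384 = -1558.78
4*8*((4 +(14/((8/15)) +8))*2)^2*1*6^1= 1123632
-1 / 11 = -0.09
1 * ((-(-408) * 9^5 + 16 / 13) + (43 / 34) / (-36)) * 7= 2683462570103 / 15912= 168643952.37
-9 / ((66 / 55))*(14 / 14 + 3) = -30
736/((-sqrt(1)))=-736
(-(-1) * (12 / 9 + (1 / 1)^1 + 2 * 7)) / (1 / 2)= 98 / 3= 32.67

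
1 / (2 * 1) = 1 / 2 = 0.50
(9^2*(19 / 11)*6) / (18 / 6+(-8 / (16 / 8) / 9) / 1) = 83106 / 253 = 328.48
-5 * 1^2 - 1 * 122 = -127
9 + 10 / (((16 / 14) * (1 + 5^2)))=971 / 104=9.34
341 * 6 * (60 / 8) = 15345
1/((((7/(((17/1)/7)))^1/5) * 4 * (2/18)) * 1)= 765/196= 3.90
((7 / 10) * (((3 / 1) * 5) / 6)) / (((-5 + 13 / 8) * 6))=-7 / 81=-0.09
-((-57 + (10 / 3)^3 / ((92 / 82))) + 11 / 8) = 112345 / 4968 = 22.61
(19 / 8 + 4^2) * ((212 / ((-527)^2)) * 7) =54537 / 555458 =0.10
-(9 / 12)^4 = -81 / 256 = -0.32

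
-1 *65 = -65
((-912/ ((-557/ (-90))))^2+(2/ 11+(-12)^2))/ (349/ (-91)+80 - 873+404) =-3394320261787/ 60999296886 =-55.65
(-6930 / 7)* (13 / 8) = -6435 / 4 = -1608.75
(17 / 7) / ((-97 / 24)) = -408 / 679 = -0.60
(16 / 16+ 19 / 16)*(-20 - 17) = -1295 / 16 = -80.94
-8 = -8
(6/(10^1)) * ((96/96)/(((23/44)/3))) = 396/115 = 3.44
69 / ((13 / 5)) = 345 / 13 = 26.54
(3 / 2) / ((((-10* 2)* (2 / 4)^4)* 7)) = -6 / 35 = -0.17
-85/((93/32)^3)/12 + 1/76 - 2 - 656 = -120723361817/183393396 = -658.28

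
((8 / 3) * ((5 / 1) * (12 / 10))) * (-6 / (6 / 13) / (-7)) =208 / 7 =29.71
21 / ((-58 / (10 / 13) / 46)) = -12.81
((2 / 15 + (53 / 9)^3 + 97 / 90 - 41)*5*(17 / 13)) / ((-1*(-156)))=20378053 / 2956824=6.89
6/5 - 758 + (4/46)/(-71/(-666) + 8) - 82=-520791678/620885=-838.79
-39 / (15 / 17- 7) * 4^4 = 1632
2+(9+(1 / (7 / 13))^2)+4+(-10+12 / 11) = 5142 / 539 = 9.54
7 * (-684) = -4788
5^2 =25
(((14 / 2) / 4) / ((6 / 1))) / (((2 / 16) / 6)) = 14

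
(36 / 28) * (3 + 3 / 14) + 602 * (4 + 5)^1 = 531369 / 98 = 5422.13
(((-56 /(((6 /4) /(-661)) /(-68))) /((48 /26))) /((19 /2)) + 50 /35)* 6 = -229051588 /399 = -574064.13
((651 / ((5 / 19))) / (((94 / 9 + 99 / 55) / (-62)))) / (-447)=121086 / 4321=28.02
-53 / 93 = -0.57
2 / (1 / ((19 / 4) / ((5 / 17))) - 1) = -2.13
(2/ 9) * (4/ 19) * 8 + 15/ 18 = 413/ 342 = 1.21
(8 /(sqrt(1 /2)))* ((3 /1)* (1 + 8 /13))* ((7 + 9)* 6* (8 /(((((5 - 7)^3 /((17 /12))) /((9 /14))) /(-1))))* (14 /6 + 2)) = 14688* sqrt(2) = 20771.97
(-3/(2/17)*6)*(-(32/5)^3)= 5013504/125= 40108.03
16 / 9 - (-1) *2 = 34 / 9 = 3.78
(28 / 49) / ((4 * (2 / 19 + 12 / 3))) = 19 / 546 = 0.03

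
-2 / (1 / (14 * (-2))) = 56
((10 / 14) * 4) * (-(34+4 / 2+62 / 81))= -59560 / 567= -105.04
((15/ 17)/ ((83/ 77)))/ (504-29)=231/ 134045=0.00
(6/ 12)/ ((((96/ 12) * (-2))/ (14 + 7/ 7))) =-15/ 32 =-0.47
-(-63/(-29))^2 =-3969/841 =-4.72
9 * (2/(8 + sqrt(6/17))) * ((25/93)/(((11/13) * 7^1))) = 132600/1291367 - 975 * sqrt(102)/1291367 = 0.10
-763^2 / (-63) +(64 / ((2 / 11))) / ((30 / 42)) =438011 / 45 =9733.58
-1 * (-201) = 201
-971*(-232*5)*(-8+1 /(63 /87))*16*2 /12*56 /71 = -10020098560 /639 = -15680905.41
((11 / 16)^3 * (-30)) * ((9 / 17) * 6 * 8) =-539055 / 2176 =-247.73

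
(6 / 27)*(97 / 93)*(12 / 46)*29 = 1.75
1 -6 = -5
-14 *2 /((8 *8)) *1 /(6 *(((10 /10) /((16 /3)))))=-7 /18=-0.39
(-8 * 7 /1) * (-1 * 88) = 4928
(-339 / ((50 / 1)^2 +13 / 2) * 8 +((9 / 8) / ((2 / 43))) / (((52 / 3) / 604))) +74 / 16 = 294176119 / 347568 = 846.38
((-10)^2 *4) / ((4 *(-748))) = -0.13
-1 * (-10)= 10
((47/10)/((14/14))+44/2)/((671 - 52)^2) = 267/3831610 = 0.00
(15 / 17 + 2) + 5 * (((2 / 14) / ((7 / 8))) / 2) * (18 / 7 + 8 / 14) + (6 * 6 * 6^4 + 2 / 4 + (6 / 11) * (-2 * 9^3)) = 5883704271 / 128282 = 45865.39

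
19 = 19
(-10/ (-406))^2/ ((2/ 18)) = 225/ 41209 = 0.01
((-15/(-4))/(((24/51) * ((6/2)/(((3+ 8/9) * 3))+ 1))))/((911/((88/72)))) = 2975/349824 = 0.01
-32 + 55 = 23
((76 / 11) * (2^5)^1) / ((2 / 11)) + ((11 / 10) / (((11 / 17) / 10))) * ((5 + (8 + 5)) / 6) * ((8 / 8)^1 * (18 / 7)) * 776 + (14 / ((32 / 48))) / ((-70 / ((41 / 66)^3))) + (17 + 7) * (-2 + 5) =691316232433 / 6708240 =103054.79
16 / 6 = 8 / 3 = 2.67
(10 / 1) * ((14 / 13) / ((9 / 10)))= 1400 / 117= 11.97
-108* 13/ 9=-156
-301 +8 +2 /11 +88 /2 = -2737 /11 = -248.82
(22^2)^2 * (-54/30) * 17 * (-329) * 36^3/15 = 183385206918144/25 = 7335408276725.76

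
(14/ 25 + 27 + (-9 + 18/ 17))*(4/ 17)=4.62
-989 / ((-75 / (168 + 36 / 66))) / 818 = 305601 / 112475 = 2.72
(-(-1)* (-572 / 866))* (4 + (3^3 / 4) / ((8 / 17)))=-83941 / 6928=-12.12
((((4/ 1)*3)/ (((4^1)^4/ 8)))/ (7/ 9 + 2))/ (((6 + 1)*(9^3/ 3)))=1/ 12600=0.00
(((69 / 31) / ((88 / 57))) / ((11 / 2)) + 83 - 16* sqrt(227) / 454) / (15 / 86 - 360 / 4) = -10743679 / 11590590 + 688* sqrt(227) / 1753575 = -0.92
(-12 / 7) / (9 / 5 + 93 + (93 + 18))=-20 / 2401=-0.01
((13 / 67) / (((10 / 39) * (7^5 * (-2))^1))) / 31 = -0.00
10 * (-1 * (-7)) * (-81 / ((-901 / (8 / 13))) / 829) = 45360 / 9710077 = 0.00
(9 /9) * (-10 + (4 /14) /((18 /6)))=-208 /21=-9.90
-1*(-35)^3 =42875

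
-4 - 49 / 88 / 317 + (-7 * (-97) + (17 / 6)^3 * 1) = 131383727 / 188298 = 697.74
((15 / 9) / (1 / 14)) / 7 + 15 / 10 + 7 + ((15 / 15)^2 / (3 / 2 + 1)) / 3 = 359 / 30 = 11.97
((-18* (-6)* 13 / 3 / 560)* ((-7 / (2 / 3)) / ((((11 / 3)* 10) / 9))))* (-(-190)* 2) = -180063 / 220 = -818.47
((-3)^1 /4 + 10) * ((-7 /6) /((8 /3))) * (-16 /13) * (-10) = -1295 /26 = -49.81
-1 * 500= -500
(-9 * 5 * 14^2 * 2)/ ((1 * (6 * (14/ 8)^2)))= -960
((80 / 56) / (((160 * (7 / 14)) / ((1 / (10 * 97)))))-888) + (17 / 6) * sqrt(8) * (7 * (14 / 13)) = -48236159 / 54320 + 1666 * sqrt(2) / 39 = -827.59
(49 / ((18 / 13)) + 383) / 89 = 4.70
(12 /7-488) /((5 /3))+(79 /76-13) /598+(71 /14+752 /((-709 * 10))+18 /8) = -9169789843 /32222632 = -284.58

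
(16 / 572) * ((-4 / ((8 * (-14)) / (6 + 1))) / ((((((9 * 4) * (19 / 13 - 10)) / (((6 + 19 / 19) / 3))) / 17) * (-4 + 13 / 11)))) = 119 / 371628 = 0.00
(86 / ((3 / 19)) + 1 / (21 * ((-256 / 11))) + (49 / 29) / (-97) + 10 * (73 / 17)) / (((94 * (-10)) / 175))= -251767611815 / 2301529088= -109.39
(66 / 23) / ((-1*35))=-0.08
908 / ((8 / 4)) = 454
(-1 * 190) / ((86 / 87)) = -8265 / 43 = -192.21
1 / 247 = 0.00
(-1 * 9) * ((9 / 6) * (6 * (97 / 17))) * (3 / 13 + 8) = -3804.07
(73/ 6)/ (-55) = -73/ 330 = -0.22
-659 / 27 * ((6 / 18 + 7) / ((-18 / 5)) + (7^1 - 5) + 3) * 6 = -105440 / 243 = -433.91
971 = 971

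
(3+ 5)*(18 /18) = 8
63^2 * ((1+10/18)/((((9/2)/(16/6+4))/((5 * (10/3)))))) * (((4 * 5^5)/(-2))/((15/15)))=-8575000000/9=-952777777.78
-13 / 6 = -2.17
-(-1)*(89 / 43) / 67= 89 / 2881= 0.03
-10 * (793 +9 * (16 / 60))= -7954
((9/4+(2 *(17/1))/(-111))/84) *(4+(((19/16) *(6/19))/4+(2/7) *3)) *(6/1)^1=957067/1392384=0.69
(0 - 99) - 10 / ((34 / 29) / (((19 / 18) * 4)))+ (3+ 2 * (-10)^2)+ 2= 10708 / 153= 69.99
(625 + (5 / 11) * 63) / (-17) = -7190 / 187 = -38.45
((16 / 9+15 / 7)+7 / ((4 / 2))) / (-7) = -935 / 882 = -1.06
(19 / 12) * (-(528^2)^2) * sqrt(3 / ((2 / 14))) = -563920253004.55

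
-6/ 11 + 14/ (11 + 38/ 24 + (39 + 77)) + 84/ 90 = 126472/ 254595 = 0.50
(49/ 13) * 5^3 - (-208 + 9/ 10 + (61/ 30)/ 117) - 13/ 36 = 677.88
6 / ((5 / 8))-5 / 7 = 311 / 35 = 8.89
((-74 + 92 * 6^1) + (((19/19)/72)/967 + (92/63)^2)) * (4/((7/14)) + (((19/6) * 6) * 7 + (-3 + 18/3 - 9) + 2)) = 2019664671889/30704184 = 65778.16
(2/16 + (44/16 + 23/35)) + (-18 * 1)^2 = 91709/280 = 327.53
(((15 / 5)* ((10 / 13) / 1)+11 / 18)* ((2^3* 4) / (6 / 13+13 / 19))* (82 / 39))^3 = 4935423436049258676224 / 980123169959037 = 5035513.48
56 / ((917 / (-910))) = -55.57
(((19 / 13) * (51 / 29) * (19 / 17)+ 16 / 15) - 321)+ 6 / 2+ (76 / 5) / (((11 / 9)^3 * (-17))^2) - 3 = -917925220169566 / 2895253284495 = -317.04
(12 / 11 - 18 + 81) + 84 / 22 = 747 / 11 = 67.91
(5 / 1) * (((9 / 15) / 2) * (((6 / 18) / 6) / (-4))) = -1 / 48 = -0.02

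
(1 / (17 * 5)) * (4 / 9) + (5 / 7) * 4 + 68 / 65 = 272092 / 69615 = 3.91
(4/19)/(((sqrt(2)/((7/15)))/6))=28* sqrt(2)/95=0.42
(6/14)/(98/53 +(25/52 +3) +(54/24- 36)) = -4134/274141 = -0.02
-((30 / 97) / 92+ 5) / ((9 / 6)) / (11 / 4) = -89300 / 73623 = -1.21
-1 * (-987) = 987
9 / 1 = 9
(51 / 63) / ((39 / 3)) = 17 / 273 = 0.06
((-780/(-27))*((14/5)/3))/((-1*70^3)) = -13/165375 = -0.00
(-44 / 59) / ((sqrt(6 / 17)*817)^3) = -187*sqrt(102) / 289574750403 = -0.00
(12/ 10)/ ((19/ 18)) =108/ 95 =1.14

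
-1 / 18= -0.06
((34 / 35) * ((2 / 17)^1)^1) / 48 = 1 / 420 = 0.00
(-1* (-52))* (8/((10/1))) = 208/5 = 41.60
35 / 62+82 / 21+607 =796133 / 1302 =611.47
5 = 5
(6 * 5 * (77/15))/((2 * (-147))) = -11/21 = -0.52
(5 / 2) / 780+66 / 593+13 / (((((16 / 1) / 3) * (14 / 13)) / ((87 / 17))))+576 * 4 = 203937980167 / 88067616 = 2315.70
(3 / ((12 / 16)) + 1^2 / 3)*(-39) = -169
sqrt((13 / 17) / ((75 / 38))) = sqrt(25194) / 255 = 0.62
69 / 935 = 0.07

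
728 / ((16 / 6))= 273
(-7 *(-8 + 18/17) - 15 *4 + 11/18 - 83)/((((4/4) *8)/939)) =-8984039/816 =-11009.85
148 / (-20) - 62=-347 / 5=-69.40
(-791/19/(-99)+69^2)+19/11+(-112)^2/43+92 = 416294183/80883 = 5146.87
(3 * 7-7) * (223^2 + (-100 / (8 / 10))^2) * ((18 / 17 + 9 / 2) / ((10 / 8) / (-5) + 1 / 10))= -576422280 / 17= -33907192.94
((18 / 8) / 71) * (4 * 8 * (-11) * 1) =-11.15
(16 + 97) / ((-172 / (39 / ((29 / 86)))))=-4407 / 58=-75.98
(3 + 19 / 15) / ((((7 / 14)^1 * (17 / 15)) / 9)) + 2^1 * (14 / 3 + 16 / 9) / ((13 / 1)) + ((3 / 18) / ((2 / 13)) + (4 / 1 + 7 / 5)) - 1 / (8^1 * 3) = 5982739 / 79560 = 75.20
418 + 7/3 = 1261/3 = 420.33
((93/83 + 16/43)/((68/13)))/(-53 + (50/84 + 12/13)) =-18905523/3410914714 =-0.01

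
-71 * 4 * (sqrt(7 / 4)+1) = -142 * sqrt(7) - 284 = -659.70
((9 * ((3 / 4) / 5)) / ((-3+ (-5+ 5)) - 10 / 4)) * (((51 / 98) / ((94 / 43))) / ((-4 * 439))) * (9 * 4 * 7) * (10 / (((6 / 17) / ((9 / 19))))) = 27177849 / 241488632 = 0.11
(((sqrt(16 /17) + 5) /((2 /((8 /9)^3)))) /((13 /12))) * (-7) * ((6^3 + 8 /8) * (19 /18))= -73884160 /28431 - 59107328 * sqrt(17) /483327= -3102.94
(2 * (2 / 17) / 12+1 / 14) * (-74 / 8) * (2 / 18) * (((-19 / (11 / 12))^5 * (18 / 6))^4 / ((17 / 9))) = -1169730456556540781544775078208959765965187653304320 / 1360973239748568898613623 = -859480864423639220053530300.00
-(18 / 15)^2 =-36 / 25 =-1.44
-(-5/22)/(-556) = -5/12232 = -0.00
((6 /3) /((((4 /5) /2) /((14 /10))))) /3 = 7 /3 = 2.33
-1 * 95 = -95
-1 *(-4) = 4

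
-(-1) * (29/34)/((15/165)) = 319/34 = 9.38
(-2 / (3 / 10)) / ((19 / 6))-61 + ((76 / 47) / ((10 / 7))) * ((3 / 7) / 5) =-1406659 / 22325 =-63.01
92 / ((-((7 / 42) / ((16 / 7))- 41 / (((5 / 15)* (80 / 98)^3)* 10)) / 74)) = 13071360000 / 43272481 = 302.07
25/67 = 0.37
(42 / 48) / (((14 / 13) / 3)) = 39 / 16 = 2.44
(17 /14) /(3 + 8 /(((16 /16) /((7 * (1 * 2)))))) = 17 /1610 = 0.01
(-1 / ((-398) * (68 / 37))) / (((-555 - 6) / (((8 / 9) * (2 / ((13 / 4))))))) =-296 / 222049971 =-0.00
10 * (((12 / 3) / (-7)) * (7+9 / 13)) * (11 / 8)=-60.44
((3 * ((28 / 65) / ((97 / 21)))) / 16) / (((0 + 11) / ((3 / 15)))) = 441 / 1387100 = 0.00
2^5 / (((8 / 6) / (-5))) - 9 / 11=-1329 / 11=-120.82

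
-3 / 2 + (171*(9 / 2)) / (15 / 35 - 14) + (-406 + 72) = -1961 / 5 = -392.20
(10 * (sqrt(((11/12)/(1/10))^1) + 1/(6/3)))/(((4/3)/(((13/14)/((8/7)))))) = 195/64 + 65 * sqrt(330)/64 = 21.50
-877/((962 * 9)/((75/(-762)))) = 21925/2199132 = 0.01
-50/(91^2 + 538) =-50/8819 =-0.01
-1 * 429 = -429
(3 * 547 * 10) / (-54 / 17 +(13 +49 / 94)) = 26223180 / 16531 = 1586.30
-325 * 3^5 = -78975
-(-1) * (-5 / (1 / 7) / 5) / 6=-7 / 6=-1.17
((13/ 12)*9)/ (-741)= -1/ 76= -0.01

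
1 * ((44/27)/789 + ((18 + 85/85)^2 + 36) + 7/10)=84722471/213030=397.70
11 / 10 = 1.10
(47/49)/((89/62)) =2914/4361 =0.67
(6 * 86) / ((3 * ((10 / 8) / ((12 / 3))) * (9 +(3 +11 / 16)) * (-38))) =-1.14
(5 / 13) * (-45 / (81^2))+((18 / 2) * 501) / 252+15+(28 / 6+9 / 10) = 51023827 / 1326780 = 38.46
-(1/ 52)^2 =-1/ 2704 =-0.00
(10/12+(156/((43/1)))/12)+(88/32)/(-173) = 99959/89268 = 1.12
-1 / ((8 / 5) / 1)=-5 / 8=-0.62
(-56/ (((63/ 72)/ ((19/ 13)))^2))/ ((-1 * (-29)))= -184832/ 34307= -5.39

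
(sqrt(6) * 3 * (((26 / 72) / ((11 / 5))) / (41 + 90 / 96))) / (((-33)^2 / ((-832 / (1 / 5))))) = -1081600 * sqrt(6) / 24113727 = -0.11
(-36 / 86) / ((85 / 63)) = -1134 / 3655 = -0.31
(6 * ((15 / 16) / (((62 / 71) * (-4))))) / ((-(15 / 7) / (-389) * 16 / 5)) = -2899995 / 31744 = -91.36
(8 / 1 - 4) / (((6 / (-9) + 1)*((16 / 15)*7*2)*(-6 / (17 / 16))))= -255 / 1792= -0.14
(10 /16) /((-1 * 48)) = -5 /384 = -0.01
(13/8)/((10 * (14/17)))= 221/1120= 0.20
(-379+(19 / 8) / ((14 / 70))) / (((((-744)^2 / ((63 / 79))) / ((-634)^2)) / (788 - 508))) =-72308367285 / 1214704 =-59527.56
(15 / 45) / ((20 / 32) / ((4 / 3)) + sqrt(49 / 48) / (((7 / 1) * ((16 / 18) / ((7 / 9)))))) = 240 / 313 - 112 * sqrt(3) / 939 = 0.56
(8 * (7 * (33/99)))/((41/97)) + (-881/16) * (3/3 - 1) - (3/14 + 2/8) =150497/3444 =43.70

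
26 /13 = 2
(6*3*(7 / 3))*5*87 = 18270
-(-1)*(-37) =-37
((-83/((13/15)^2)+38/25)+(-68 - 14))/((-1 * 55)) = 806903/232375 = 3.47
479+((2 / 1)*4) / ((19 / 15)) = 9221 / 19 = 485.32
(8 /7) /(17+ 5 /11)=0.07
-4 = -4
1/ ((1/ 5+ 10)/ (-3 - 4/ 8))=-35/ 102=-0.34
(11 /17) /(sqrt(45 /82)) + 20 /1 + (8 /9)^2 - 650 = -628.34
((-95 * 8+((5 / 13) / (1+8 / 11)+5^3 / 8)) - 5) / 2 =-1480325 / 3952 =-374.58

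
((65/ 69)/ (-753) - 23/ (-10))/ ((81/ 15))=1194361/ 2805678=0.43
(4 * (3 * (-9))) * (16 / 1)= -1728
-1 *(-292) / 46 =146 / 23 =6.35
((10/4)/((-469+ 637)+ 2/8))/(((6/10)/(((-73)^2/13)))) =266450/26247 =10.15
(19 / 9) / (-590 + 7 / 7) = -1 / 279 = -0.00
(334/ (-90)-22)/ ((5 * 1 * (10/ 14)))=-8099/ 1125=-7.20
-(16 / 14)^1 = -8 / 7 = -1.14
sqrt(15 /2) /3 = sqrt(30) /6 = 0.91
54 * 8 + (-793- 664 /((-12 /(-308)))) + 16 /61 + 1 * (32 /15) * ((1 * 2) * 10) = -1059005 /61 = -17360.74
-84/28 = -3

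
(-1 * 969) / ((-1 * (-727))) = -969 / 727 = -1.33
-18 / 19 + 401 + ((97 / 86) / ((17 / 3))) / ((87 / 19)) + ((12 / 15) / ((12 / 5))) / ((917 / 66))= 295568853519 / 738700354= 400.12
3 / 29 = 0.10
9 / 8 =1.12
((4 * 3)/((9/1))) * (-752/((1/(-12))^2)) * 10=-1443840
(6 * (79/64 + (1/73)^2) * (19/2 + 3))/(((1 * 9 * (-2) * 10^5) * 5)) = -84211/8185344000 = -0.00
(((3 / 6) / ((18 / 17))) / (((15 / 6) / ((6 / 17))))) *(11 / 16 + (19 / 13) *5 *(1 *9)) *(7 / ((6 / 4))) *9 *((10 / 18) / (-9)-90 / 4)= -70732291 / 16848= -4198.26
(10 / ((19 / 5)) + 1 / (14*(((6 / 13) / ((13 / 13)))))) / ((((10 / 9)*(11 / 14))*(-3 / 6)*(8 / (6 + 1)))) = -93387 / 16720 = -5.59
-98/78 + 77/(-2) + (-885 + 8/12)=-72079/78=-924.09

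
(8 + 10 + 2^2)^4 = 234256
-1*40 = -40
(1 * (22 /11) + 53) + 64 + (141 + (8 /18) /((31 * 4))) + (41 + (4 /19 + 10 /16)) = 12800393 /42408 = 301.84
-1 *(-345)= 345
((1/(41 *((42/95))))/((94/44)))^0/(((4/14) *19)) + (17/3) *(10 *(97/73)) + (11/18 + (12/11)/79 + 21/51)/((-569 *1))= 7920036417140/104930063271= 75.48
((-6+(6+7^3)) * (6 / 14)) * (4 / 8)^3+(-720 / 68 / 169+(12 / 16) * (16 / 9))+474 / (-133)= 147479749 / 9170616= 16.08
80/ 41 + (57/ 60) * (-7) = -3853/ 820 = -4.70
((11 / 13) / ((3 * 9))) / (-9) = -0.00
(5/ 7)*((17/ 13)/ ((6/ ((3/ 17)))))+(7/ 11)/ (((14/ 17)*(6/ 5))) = 8065/ 12012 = 0.67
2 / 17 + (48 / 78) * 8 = 1114 / 221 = 5.04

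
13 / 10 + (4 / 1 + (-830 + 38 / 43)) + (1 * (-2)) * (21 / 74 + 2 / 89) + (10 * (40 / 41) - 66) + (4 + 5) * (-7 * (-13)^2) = -669245839513 / 58055590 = -11527.67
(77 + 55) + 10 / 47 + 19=7107 / 47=151.21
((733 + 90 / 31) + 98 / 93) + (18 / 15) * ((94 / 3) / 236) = 20222786 / 27435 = 737.12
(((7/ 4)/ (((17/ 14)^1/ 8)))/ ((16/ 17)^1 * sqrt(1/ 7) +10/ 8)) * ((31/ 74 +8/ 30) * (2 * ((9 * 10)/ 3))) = 709982560/ 1719723 - 76367872 * sqrt(7)/ 1719723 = 295.36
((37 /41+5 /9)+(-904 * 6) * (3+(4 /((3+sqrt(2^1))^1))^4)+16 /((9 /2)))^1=-113299983766 /885969+183287808 * sqrt(2) /2401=-19924.17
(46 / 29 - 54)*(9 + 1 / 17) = -234080 / 493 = -474.81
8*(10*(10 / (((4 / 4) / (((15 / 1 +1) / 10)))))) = 1280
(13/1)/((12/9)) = 39/4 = 9.75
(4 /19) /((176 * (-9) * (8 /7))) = -7 /60192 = -0.00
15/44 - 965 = -42445/44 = -964.66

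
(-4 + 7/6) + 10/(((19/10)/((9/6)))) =577/114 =5.06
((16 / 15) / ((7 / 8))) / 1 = 128 / 105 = 1.22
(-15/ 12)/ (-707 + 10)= 5/ 2788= 0.00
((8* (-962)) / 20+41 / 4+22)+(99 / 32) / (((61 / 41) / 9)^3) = 12066943207 / 36316960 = 332.27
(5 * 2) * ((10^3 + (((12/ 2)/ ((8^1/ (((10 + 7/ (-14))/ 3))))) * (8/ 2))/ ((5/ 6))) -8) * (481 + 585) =10696244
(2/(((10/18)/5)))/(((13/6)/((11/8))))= 297/26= 11.42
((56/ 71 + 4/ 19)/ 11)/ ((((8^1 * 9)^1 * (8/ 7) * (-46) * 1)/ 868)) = -511903/ 24573384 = -0.02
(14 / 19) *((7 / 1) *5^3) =12250 / 19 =644.74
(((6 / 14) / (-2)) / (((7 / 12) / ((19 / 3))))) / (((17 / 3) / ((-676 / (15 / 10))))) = 154128 / 833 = 185.03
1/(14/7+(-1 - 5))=-1/4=-0.25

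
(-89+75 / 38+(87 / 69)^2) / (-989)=1717445 / 19880878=0.09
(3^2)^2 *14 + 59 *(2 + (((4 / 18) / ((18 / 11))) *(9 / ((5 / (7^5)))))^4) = 68926075680942035074319 / 4100625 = 16808675672840612.12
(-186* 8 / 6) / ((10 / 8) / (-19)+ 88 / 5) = -94240 / 6663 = -14.14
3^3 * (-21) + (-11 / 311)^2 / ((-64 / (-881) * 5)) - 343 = -28165048599 / 30950720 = -910.00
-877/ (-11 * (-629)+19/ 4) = -3508/ 27695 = -0.13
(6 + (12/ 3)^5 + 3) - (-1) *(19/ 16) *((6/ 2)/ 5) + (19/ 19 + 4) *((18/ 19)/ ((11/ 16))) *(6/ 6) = 17398873/ 16720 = 1040.60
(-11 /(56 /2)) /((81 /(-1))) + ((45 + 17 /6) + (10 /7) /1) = 111737 /2268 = 49.27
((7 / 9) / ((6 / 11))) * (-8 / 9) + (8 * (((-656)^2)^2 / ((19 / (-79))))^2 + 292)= 416084136356341502483877931192 / 87723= 4743158993152782080912394.00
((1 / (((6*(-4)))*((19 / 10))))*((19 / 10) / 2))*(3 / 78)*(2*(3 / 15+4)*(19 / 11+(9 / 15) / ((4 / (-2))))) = -1099 / 114400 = -0.01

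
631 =631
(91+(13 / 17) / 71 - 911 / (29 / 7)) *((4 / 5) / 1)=-18045556 / 175015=-103.11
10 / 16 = 5 / 8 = 0.62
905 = 905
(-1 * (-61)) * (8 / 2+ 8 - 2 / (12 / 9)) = 1281 / 2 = 640.50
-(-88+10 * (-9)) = 178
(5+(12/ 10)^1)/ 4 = 31/ 20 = 1.55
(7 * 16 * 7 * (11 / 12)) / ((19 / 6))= 4312 / 19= 226.95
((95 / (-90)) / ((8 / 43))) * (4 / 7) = -817 / 252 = -3.24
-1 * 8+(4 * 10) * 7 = 272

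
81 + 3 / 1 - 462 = -378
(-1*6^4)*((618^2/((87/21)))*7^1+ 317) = -24265615824/29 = -836745373.24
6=6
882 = 882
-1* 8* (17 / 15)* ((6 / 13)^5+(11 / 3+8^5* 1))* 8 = -39716019749824 / 16708185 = -2377039.74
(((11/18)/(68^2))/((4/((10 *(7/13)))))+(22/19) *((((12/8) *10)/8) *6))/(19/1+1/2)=535605235/801773856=0.67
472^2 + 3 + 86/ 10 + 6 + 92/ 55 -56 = 2450220/ 11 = 222747.27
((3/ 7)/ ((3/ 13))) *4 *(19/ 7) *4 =3952/ 49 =80.65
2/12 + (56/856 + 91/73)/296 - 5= -8373517/1734042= -4.83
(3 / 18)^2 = 1 / 36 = 0.03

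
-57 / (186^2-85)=-57 / 34511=-0.00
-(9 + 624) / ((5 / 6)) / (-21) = 1266 / 35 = 36.17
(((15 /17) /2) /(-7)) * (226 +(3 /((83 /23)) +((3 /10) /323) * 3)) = -182435871 /12761084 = -14.30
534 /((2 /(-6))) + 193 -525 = -1934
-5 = -5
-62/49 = -1.27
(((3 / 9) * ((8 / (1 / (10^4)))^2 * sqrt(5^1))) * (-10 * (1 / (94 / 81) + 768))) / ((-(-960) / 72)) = -2750763250005.83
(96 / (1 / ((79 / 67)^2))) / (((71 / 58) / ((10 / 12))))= 28958240 / 318719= 90.86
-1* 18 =-18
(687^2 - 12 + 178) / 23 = 472135 / 23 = 20527.61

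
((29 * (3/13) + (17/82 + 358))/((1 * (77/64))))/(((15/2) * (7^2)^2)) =1185472/70385315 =0.02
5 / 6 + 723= 4343 / 6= 723.83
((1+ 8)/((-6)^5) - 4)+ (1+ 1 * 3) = -1/864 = -0.00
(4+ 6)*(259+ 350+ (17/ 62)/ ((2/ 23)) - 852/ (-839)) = 6131.69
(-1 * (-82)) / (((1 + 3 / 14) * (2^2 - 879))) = -164 / 2125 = -0.08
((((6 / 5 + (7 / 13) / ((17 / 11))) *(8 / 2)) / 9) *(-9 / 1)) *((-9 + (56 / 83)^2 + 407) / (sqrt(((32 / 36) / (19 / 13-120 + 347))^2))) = -12554073647874 / 19792097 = -634297.30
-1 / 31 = -0.03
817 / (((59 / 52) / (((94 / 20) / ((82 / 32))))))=15973984 / 12095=1320.71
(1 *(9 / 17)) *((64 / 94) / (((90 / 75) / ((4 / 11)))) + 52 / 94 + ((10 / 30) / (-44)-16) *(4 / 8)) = -269661 / 70312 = -3.84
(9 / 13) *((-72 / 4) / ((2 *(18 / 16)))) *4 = -22.15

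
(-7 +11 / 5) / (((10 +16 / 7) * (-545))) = 84 / 117175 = 0.00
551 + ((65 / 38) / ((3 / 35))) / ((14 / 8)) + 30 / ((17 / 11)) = 563779 / 969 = 581.82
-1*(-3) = 3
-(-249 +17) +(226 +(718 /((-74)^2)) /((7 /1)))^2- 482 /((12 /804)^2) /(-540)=55323.31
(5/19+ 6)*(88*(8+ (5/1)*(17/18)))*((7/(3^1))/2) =4196654/513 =8180.61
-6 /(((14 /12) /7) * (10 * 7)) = -18 /35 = -0.51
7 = 7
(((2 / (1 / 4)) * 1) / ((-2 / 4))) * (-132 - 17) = 2384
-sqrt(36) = -6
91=91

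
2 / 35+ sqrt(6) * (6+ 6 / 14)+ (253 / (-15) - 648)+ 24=-13457 / 21+ 45 * sqrt(6) / 7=-625.06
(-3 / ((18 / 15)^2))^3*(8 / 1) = -15625 / 216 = -72.34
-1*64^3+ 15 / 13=-3407857 / 13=-262142.85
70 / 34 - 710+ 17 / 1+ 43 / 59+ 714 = 23859 / 1003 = 23.79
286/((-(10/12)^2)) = -10296/25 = -411.84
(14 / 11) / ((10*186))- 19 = -194363 / 10230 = -19.00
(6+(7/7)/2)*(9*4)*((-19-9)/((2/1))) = -3276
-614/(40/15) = -921/4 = -230.25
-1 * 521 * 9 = -4689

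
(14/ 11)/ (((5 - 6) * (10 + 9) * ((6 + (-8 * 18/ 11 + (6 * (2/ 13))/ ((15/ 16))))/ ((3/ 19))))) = 1365/ 788063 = 0.00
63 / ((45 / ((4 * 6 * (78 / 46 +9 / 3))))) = 18144 / 115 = 157.77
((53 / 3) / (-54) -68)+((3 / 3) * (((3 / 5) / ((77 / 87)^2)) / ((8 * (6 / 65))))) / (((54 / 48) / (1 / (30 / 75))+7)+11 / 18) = -190094092037 / 2787365196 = -68.20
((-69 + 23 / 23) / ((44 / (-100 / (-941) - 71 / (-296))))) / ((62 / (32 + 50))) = -67198467 / 94980776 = -0.71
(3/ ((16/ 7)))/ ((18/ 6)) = 7/ 16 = 0.44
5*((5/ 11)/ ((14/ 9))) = 225/ 154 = 1.46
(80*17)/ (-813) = -1360/ 813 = -1.67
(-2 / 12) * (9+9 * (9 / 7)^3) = -1608 / 343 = -4.69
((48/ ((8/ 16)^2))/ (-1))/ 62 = -96/ 31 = -3.10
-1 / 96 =-0.01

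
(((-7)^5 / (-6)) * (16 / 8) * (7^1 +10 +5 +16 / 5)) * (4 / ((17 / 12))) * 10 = 67765824 / 17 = 3986224.94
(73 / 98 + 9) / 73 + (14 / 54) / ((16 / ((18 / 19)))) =242779 / 1631112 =0.15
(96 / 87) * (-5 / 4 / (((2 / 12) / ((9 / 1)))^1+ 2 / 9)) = -2160 / 377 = -5.73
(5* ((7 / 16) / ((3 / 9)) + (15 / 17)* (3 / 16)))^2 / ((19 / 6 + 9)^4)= 81812025 / 32828366596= 0.00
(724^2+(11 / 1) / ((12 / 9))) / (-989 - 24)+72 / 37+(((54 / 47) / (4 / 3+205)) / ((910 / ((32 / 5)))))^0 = -514.51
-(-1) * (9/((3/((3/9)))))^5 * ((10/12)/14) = 5/84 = 0.06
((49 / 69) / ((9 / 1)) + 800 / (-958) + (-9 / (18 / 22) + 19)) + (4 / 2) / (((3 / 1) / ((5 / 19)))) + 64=403641791 / 5651721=71.42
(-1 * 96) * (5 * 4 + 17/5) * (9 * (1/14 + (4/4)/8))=-138996/35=-3971.31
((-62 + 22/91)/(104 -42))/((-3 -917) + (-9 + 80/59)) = 165790/154396151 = 0.00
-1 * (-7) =7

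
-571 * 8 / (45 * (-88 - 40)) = 0.79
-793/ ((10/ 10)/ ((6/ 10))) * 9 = -21411/ 5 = -4282.20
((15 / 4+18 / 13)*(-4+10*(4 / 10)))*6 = 0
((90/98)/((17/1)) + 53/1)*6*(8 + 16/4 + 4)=4242624/833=5093.19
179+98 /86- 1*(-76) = 11014 /43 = 256.14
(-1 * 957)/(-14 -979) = 319/331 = 0.96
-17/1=-17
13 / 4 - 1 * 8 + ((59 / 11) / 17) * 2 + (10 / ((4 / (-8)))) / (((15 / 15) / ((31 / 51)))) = -36523 / 2244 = -16.28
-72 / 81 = -8 / 9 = -0.89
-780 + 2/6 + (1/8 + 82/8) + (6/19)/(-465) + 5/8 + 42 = -726.67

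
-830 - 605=-1435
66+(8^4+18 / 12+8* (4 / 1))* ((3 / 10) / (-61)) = 55743 / 1220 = 45.69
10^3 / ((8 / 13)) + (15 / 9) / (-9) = 43870 / 27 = 1624.81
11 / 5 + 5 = 7.20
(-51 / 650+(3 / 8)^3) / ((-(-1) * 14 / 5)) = -4281 / 465920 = -0.01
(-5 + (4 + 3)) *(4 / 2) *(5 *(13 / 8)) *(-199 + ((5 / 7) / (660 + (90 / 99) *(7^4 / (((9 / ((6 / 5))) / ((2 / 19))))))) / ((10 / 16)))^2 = 1478156244224270585 / 1148518648802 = 1287011.10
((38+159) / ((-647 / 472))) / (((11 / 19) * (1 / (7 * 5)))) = -61834360 / 7117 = -8688.26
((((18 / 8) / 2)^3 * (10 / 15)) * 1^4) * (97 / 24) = 7857 / 2048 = 3.84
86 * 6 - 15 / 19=9789 / 19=515.21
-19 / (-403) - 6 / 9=-0.62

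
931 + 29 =960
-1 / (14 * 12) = -1 / 168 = -0.01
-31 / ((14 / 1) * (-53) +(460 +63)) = 31 / 219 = 0.14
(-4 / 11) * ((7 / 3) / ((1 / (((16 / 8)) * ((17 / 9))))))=-952 / 297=-3.21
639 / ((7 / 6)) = 3834 / 7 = 547.71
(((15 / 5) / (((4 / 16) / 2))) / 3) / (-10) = -4 / 5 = -0.80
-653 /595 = -1.10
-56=-56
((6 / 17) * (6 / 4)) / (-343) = -9 / 5831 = -0.00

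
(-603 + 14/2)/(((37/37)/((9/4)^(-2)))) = -9536/81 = -117.73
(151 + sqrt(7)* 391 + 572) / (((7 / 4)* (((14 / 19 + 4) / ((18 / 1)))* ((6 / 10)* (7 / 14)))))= 36632 / 7 + 59432* sqrt(7) / 21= 12720.87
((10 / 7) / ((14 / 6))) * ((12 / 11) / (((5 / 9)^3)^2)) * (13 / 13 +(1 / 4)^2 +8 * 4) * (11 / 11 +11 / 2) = 32892477813 / 6737500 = 4882.00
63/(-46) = -63/46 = -1.37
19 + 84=103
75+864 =939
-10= -10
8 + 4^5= 1032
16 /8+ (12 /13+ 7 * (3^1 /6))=167 /26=6.42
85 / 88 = 0.97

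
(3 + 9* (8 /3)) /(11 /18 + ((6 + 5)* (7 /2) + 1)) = 0.67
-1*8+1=-7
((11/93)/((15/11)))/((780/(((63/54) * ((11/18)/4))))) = 9317/470059200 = 0.00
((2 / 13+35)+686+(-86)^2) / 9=105523 / 117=901.91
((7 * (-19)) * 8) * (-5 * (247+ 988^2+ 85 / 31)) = 161026855920 / 31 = 5194414707.10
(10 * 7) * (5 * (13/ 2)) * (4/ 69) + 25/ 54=164375/ 1242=132.35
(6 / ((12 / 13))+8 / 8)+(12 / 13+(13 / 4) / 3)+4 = 13.51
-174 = -174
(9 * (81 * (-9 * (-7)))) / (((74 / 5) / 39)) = 8955765 / 74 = 121023.85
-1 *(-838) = 838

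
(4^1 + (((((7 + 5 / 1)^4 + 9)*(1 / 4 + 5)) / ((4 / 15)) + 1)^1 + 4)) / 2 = 6534819 / 32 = 204213.09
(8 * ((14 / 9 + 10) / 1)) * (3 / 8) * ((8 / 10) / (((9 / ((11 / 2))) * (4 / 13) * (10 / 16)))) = 59488 / 675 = 88.13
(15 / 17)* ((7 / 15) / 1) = 7 / 17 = 0.41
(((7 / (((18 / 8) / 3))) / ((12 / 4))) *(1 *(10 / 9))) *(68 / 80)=238 / 81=2.94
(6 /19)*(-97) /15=-194 /95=-2.04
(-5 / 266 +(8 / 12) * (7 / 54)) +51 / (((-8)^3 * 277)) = 102769361 / 1527869952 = 0.07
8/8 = 1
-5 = -5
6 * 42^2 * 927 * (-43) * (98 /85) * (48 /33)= -661521676032 /935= -707509813.94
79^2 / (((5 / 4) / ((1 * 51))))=1273164 / 5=254632.80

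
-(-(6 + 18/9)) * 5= 40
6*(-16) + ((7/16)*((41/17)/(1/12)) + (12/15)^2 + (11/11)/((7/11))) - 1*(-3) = -929709/11900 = -78.13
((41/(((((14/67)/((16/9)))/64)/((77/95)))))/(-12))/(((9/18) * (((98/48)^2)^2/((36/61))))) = -3421960667136/33407021795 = -102.43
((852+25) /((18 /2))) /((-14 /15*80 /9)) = -2631 /224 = -11.75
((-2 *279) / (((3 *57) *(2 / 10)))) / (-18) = 0.91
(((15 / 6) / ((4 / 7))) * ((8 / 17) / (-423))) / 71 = -35 / 510561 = -0.00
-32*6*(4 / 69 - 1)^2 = -170.38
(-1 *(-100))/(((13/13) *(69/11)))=1100/69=15.94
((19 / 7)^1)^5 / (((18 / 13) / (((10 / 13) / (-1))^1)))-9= -13741862 / 151263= -90.85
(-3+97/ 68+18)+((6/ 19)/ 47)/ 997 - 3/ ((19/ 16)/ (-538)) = 83280392453/ 60541828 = 1375.58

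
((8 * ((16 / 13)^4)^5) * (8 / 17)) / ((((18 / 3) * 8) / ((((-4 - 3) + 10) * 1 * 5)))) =24178516392292583494123520 / 323084384172973590459617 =74.84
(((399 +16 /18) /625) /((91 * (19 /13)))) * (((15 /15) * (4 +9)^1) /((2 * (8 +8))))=46787 /23940000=0.00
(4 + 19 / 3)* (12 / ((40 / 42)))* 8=5208 / 5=1041.60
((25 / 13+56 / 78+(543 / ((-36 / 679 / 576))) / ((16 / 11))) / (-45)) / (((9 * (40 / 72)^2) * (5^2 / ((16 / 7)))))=506146912 / 170625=2966.43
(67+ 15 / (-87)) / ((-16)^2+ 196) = 969 / 6554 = 0.15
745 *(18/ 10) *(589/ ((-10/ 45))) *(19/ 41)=-135064179/ 82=-1647124.13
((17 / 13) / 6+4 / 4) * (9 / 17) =285 / 442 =0.64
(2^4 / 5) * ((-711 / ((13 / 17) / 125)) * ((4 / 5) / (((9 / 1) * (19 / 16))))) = -6876160 / 247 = -27838.70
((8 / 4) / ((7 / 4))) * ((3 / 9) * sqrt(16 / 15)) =32 * sqrt(15) / 315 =0.39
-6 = -6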